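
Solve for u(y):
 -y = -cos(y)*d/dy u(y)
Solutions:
 u(y) = C1 + Integral(y/cos(y), y)


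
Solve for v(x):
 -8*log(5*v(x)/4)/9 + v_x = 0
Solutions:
 9*Integral(1/(-log(_y) - log(5) + 2*log(2)), (_y, v(x)))/8 = C1 - x


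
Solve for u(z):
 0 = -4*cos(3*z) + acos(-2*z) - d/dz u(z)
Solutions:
 u(z) = C1 + z*acos(-2*z) + sqrt(1 - 4*z^2)/2 - 4*sin(3*z)/3


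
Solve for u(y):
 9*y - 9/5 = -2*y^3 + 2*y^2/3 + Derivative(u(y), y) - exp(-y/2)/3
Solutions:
 u(y) = C1 + y^4/2 - 2*y^3/9 + 9*y^2/2 - 9*y/5 - 2*exp(-y/2)/3


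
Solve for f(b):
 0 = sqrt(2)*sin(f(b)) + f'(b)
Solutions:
 f(b) = -acos((-C1 - exp(2*sqrt(2)*b))/(C1 - exp(2*sqrt(2)*b))) + 2*pi
 f(b) = acos((-C1 - exp(2*sqrt(2)*b))/(C1 - exp(2*sqrt(2)*b)))


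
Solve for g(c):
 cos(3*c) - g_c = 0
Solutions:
 g(c) = C1 + sin(3*c)/3


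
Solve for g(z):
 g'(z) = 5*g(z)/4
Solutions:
 g(z) = C1*exp(5*z/4)


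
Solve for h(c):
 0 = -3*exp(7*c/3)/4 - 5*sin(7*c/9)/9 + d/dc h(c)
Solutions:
 h(c) = C1 + 9*exp(7*c/3)/28 - 5*cos(7*c/9)/7


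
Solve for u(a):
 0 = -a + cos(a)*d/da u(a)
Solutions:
 u(a) = C1 + Integral(a/cos(a), a)


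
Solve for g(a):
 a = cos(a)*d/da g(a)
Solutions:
 g(a) = C1 + Integral(a/cos(a), a)


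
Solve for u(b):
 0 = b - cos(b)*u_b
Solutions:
 u(b) = C1 + Integral(b/cos(b), b)


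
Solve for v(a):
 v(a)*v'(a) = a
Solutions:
 v(a) = -sqrt(C1 + a^2)
 v(a) = sqrt(C1 + a^2)


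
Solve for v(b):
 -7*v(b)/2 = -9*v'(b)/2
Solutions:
 v(b) = C1*exp(7*b/9)


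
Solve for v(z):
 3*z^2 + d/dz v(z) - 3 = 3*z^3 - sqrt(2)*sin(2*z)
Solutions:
 v(z) = C1 + 3*z^4/4 - z^3 + 3*z + sqrt(2)*cos(2*z)/2


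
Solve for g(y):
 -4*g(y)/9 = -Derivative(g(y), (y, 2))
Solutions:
 g(y) = C1*exp(-2*y/3) + C2*exp(2*y/3)


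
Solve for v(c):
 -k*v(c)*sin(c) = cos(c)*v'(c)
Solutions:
 v(c) = C1*exp(k*log(cos(c)))


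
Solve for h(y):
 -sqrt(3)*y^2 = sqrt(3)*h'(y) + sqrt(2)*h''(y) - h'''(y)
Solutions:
 h(y) = C1 + C2*exp(sqrt(2)*y*(1 - sqrt(1 + 2*sqrt(3)))/2) + C3*exp(sqrt(2)*y*(1 + sqrt(1 + 2*sqrt(3)))/2) - y^3/3 + sqrt(6)*y^2/3 - 4*y/3 - 2*sqrt(3)*y/3


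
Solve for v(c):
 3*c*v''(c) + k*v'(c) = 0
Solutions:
 v(c) = C1 + c^(1 - re(k)/3)*(C2*sin(log(c)*Abs(im(k))/3) + C3*cos(log(c)*im(k)/3))


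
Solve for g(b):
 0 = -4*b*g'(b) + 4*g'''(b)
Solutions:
 g(b) = C1 + Integral(C2*airyai(b) + C3*airybi(b), b)


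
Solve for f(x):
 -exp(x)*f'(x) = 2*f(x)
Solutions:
 f(x) = C1*exp(2*exp(-x))


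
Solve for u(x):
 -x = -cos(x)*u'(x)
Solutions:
 u(x) = C1 + Integral(x/cos(x), x)


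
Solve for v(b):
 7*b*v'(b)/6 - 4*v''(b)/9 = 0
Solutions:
 v(b) = C1 + C2*erfi(sqrt(21)*b/4)


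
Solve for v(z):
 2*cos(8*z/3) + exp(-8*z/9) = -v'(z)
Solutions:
 v(z) = C1 - 3*sin(8*z/3)/4 + 9*exp(-8*z/9)/8


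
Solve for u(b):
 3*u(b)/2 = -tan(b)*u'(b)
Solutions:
 u(b) = C1/sin(b)^(3/2)


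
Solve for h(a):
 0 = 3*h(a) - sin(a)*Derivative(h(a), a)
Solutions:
 h(a) = C1*(cos(a) - 1)^(3/2)/(cos(a) + 1)^(3/2)


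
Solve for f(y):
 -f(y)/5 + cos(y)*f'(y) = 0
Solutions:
 f(y) = C1*(sin(y) + 1)^(1/10)/(sin(y) - 1)^(1/10)


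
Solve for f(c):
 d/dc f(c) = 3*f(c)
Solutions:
 f(c) = C1*exp(3*c)


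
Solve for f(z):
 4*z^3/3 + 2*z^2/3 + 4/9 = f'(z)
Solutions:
 f(z) = C1 + z^4/3 + 2*z^3/9 + 4*z/9


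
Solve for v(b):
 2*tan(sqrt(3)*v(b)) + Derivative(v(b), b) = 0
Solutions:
 v(b) = sqrt(3)*(pi - asin(C1*exp(-2*sqrt(3)*b)))/3
 v(b) = sqrt(3)*asin(C1*exp(-2*sqrt(3)*b))/3


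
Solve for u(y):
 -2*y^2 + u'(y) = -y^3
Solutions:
 u(y) = C1 - y^4/4 + 2*y^3/3


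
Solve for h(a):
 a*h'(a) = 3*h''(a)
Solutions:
 h(a) = C1 + C2*erfi(sqrt(6)*a/6)


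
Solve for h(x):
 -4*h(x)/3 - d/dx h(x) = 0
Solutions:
 h(x) = C1*exp(-4*x/3)


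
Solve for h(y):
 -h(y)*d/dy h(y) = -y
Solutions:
 h(y) = -sqrt(C1 + y^2)
 h(y) = sqrt(C1 + y^2)


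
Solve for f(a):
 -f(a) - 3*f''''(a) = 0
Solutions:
 f(a) = (C1*sin(sqrt(2)*3^(3/4)*a/6) + C2*cos(sqrt(2)*3^(3/4)*a/6))*exp(-sqrt(2)*3^(3/4)*a/6) + (C3*sin(sqrt(2)*3^(3/4)*a/6) + C4*cos(sqrt(2)*3^(3/4)*a/6))*exp(sqrt(2)*3^(3/4)*a/6)


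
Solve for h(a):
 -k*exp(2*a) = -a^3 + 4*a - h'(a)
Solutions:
 h(a) = C1 - a^4/4 + 2*a^2 + k*exp(2*a)/2


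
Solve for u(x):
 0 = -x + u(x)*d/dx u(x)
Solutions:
 u(x) = -sqrt(C1 + x^2)
 u(x) = sqrt(C1 + x^2)


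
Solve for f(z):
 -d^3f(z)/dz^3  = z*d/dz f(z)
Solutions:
 f(z) = C1 + Integral(C2*airyai(-z) + C3*airybi(-z), z)


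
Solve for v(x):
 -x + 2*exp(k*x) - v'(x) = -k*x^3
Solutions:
 v(x) = C1 + k*x^4/4 - x^2/2 + 2*exp(k*x)/k


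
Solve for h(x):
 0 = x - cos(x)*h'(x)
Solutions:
 h(x) = C1 + Integral(x/cos(x), x)


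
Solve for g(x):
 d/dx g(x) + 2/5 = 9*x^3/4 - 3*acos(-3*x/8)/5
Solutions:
 g(x) = C1 + 9*x^4/16 - 3*x*acos(-3*x/8)/5 - 2*x/5 - sqrt(64 - 9*x^2)/5


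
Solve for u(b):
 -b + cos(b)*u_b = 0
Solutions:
 u(b) = C1 + Integral(b/cos(b), b)


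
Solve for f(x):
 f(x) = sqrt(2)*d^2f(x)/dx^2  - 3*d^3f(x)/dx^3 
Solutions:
 f(x) = C1*exp(x*(4*2^(1/3)/(-4*sqrt(2) + sqrt(-32 + (243 - 4*sqrt(2))^2) + 243)^(1/3) + 4*sqrt(2) + 2^(2/3)*(-4*sqrt(2) + sqrt(-32 + (243 - 4*sqrt(2))^2) + 243)^(1/3))/36)*sin(2^(1/3)*sqrt(3)*x*(-2^(1/3)*(-4*sqrt(2) + 27*sqrt(-32/729 + (9 - 4*sqrt(2)/27)^2) + 243)^(1/3) + 4/(-4*sqrt(2) + 27*sqrt(-32/729 + (9 - 4*sqrt(2)/27)^2) + 243)^(1/3))/36) + C2*exp(x*(4*2^(1/3)/(-4*sqrt(2) + sqrt(-32 + (243 - 4*sqrt(2))^2) + 243)^(1/3) + 4*sqrt(2) + 2^(2/3)*(-4*sqrt(2) + sqrt(-32 + (243 - 4*sqrt(2))^2) + 243)^(1/3))/36)*cos(2^(1/3)*sqrt(3)*x*(-2^(1/3)*(-4*sqrt(2) + 27*sqrt(-32/729 + (9 - 4*sqrt(2)/27)^2) + 243)^(1/3) + 4/(-4*sqrt(2) + 27*sqrt(-32/729 + (9 - 4*sqrt(2)/27)^2) + 243)^(1/3))/36) + C3*exp(x*(-2^(2/3)*(-4*sqrt(2) + sqrt(-32 + (243 - 4*sqrt(2))^2) + 243)^(1/3) - 4*2^(1/3)/(-4*sqrt(2) + sqrt(-32 + (243 - 4*sqrt(2))^2) + 243)^(1/3) + 2*sqrt(2))/18)


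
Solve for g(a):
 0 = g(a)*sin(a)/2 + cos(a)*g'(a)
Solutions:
 g(a) = C1*sqrt(cos(a))


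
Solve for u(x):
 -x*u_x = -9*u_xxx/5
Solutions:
 u(x) = C1 + Integral(C2*airyai(15^(1/3)*x/3) + C3*airybi(15^(1/3)*x/3), x)


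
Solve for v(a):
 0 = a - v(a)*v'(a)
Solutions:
 v(a) = -sqrt(C1 + a^2)
 v(a) = sqrt(C1 + a^2)


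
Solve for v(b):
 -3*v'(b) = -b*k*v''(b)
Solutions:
 v(b) = C1 + b^(((re(k) + 3)*re(k) + im(k)^2)/(re(k)^2 + im(k)^2))*(C2*sin(3*log(b)*Abs(im(k))/(re(k)^2 + im(k)^2)) + C3*cos(3*log(b)*im(k)/(re(k)^2 + im(k)^2)))


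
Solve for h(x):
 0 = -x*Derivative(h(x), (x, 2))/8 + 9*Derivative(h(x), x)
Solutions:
 h(x) = C1 + C2*x^73


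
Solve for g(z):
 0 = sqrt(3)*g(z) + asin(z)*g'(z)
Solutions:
 g(z) = C1*exp(-sqrt(3)*Integral(1/asin(z), z))


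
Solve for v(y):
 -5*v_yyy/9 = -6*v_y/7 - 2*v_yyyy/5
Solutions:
 v(y) = C1 + C2*exp(y*(875*5^(2/3)*7^(1/3)/(486*sqrt(192446) + 214321)^(1/3) + 350 + 5^(1/3)*7^(2/3)*(486*sqrt(192446) + 214321)^(1/3))/756)*sin(sqrt(3)*35^(1/3)*y*(-7^(1/3)*(486*sqrt(192446) + 214321)^(1/3) + 875*5^(1/3)/(486*sqrt(192446) + 214321)^(1/3))/756) + C3*exp(y*(875*5^(2/3)*7^(1/3)/(486*sqrt(192446) + 214321)^(1/3) + 350 + 5^(1/3)*7^(2/3)*(486*sqrt(192446) + 214321)^(1/3))/756)*cos(sqrt(3)*35^(1/3)*y*(-7^(1/3)*(486*sqrt(192446) + 214321)^(1/3) + 875*5^(1/3)/(486*sqrt(192446) + 214321)^(1/3))/756) + C4*exp(y*(-5^(1/3)*7^(2/3)*(486*sqrt(192446) + 214321)^(1/3) - 875*5^(2/3)*7^(1/3)/(486*sqrt(192446) + 214321)^(1/3) + 175)/378)


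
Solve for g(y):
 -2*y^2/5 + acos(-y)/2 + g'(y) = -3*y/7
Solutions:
 g(y) = C1 + 2*y^3/15 - 3*y^2/14 - y*acos(-y)/2 - sqrt(1 - y^2)/2


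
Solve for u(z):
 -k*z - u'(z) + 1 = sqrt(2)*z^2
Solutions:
 u(z) = C1 - k*z^2/2 - sqrt(2)*z^3/3 + z


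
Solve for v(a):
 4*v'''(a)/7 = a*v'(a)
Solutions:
 v(a) = C1 + Integral(C2*airyai(14^(1/3)*a/2) + C3*airybi(14^(1/3)*a/2), a)


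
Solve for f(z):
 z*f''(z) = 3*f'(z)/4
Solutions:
 f(z) = C1 + C2*z^(7/4)


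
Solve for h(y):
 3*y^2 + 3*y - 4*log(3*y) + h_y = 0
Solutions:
 h(y) = C1 - y^3 - 3*y^2/2 + 4*y*log(y) - 4*y + y*log(81)


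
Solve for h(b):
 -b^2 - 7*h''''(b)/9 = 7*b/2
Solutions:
 h(b) = C1 + C2*b + C3*b^2 + C4*b^3 - b^6/280 - 3*b^5/80


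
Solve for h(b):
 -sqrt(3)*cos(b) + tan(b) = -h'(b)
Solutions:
 h(b) = C1 + log(cos(b)) + sqrt(3)*sin(b)


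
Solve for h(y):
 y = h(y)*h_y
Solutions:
 h(y) = -sqrt(C1 + y^2)
 h(y) = sqrt(C1 + y^2)


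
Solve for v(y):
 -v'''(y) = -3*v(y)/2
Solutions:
 v(y) = C3*exp(2^(2/3)*3^(1/3)*y/2) + (C1*sin(2^(2/3)*3^(5/6)*y/4) + C2*cos(2^(2/3)*3^(5/6)*y/4))*exp(-2^(2/3)*3^(1/3)*y/4)


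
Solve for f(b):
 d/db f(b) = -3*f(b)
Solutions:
 f(b) = C1*exp(-3*b)


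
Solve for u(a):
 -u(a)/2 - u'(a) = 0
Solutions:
 u(a) = C1*exp(-a/2)


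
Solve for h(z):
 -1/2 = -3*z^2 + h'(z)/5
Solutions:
 h(z) = C1 + 5*z^3 - 5*z/2


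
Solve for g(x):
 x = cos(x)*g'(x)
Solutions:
 g(x) = C1 + Integral(x/cos(x), x)


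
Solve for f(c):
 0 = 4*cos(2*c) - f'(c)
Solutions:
 f(c) = C1 + 2*sin(2*c)


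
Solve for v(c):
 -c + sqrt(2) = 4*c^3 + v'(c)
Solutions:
 v(c) = C1 - c^4 - c^2/2 + sqrt(2)*c


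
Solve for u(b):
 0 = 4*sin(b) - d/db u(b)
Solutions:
 u(b) = C1 - 4*cos(b)


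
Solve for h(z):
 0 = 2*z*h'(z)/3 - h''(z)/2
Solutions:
 h(z) = C1 + C2*erfi(sqrt(6)*z/3)


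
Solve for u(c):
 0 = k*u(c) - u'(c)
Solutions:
 u(c) = C1*exp(c*k)


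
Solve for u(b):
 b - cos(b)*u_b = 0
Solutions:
 u(b) = C1 + Integral(b/cos(b), b)


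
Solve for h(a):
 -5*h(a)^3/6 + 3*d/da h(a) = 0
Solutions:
 h(a) = -3*sqrt(-1/(C1 + 5*a))
 h(a) = 3*sqrt(-1/(C1 + 5*a))


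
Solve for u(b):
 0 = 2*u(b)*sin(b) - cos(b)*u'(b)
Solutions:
 u(b) = C1/cos(b)^2


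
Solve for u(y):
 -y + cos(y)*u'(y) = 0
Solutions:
 u(y) = C1 + Integral(y/cos(y), y)


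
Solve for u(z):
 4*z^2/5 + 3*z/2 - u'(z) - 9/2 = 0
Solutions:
 u(z) = C1 + 4*z^3/15 + 3*z^2/4 - 9*z/2


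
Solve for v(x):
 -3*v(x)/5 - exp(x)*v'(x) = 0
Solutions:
 v(x) = C1*exp(3*exp(-x)/5)


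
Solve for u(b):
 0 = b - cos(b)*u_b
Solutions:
 u(b) = C1 + Integral(b/cos(b), b)


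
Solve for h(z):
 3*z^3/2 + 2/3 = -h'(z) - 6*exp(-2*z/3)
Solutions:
 h(z) = C1 - 3*z^4/8 - 2*z/3 + 9*exp(-2*z/3)


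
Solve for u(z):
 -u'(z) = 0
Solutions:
 u(z) = C1


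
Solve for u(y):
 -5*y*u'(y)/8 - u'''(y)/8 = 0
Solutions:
 u(y) = C1 + Integral(C2*airyai(-5^(1/3)*y) + C3*airybi(-5^(1/3)*y), y)


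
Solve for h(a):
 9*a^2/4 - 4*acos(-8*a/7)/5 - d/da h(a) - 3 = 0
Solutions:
 h(a) = C1 + 3*a^3/4 - 4*a*acos(-8*a/7)/5 - 3*a - sqrt(49 - 64*a^2)/10


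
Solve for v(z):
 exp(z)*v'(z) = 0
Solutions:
 v(z) = C1


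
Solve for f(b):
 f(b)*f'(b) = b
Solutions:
 f(b) = -sqrt(C1 + b^2)
 f(b) = sqrt(C1 + b^2)


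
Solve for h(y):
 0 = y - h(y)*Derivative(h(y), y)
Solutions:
 h(y) = -sqrt(C1 + y^2)
 h(y) = sqrt(C1 + y^2)


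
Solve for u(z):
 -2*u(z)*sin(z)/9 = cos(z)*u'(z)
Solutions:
 u(z) = C1*cos(z)^(2/9)


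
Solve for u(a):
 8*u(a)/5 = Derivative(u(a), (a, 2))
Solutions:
 u(a) = C1*exp(-2*sqrt(10)*a/5) + C2*exp(2*sqrt(10)*a/5)


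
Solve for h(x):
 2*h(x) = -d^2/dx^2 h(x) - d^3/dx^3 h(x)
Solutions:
 h(x) = C1*exp(x*(-2 + (3*sqrt(87) + 28)^(-1/3) + (3*sqrt(87) + 28)^(1/3))/6)*sin(sqrt(3)*x*(-(3*sqrt(87) + 28)^(1/3) + (3*sqrt(87) + 28)^(-1/3))/6) + C2*exp(x*(-2 + (3*sqrt(87) + 28)^(-1/3) + (3*sqrt(87) + 28)^(1/3))/6)*cos(sqrt(3)*x*(-(3*sqrt(87) + 28)^(1/3) + (3*sqrt(87) + 28)^(-1/3))/6) + C3*exp(-x*((3*sqrt(87) + 28)^(-1/3) + 1 + (3*sqrt(87) + 28)^(1/3))/3)


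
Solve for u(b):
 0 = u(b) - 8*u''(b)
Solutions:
 u(b) = C1*exp(-sqrt(2)*b/4) + C2*exp(sqrt(2)*b/4)


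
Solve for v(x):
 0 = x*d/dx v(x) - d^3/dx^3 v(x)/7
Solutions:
 v(x) = C1 + Integral(C2*airyai(7^(1/3)*x) + C3*airybi(7^(1/3)*x), x)


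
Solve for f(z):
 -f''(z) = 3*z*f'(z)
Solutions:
 f(z) = C1 + C2*erf(sqrt(6)*z/2)


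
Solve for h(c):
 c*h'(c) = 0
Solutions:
 h(c) = C1


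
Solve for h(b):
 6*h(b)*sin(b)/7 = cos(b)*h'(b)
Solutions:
 h(b) = C1/cos(b)^(6/7)


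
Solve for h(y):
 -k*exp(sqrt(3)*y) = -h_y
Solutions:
 h(y) = C1 + sqrt(3)*k*exp(sqrt(3)*y)/3


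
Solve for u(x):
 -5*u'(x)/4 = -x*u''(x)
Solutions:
 u(x) = C1 + C2*x^(9/4)


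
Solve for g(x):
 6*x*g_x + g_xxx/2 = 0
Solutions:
 g(x) = C1 + Integral(C2*airyai(-12^(1/3)*x) + C3*airybi(-12^(1/3)*x), x)


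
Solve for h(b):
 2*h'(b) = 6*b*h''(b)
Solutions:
 h(b) = C1 + C2*b^(4/3)


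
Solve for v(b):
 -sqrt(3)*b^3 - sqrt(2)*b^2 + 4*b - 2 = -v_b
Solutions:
 v(b) = C1 + sqrt(3)*b^4/4 + sqrt(2)*b^3/3 - 2*b^2 + 2*b


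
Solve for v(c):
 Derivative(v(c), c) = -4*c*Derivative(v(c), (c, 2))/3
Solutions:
 v(c) = C1 + C2*c^(1/4)


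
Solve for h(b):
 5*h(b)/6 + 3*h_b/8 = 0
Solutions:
 h(b) = C1*exp(-20*b/9)


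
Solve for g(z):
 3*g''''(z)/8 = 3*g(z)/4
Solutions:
 g(z) = C1*exp(-2^(1/4)*z) + C2*exp(2^(1/4)*z) + C3*sin(2^(1/4)*z) + C4*cos(2^(1/4)*z)


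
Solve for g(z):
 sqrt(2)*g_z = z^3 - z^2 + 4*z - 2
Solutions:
 g(z) = C1 + sqrt(2)*z^4/8 - sqrt(2)*z^3/6 + sqrt(2)*z^2 - sqrt(2)*z


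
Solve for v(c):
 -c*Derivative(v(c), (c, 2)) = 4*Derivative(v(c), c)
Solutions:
 v(c) = C1 + C2/c^3


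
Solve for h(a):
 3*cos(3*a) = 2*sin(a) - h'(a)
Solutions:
 h(a) = C1 - sin(3*a) - 2*cos(a)


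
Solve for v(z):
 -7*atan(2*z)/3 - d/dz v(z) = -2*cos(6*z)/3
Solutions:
 v(z) = C1 - 7*z*atan(2*z)/3 + 7*log(4*z^2 + 1)/12 + sin(6*z)/9


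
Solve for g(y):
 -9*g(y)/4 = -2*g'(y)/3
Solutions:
 g(y) = C1*exp(27*y/8)


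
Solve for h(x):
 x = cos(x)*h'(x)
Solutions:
 h(x) = C1 + Integral(x/cos(x), x)


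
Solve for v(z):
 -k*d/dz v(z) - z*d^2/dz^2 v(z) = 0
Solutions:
 v(z) = C1 + z^(1 - re(k))*(C2*sin(log(z)*Abs(im(k))) + C3*cos(log(z)*im(k)))


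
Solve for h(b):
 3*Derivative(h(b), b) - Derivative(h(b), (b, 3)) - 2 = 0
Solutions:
 h(b) = C1 + C2*exp(-sqrt(3)*b) + C3*exp(sqrt(3)*b) + 2*b/3


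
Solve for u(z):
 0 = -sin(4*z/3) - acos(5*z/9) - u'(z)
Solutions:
 u(z) = C1 - z*acos(5*z/9) + sqrt(81 - 25*z^2)/5 + 3*cos(4*z/3)/4


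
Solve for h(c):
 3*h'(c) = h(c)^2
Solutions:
 h(c) = -3/(C1 + c)


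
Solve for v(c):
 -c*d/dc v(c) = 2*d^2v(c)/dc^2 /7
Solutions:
 v(c) = C1 + C2*erf(sqrt(7)*c/2)


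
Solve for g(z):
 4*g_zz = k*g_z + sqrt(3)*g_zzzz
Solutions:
 g(z) = C1 + C2*exp(-z*(2^(2/3)*3^(1/6)*(9*k + sqrt(81*k^2 - 256*sqrt(3)))^(1/3) + 8*6^(1/3)/(9*k + sqrt(81*k^2 - 256*sqrt(3)))^(1/3))/6) + C3*exp(z*(2^(2/3)*3^(1/6)*(9*k + sqrt(81*k^2 - 256*sqrt(3)))^(1/3) - 6^(2/3)*I*(9*k + sqrt(81*k^2 - 256*sqrt(3)))^(1/3) - 64*sqrt(3)/((9*k + sqrt(81*k^2 - 256*sqrt(3)))^(1/3)*(-2^(2/3)*3^(1/6) + 6^(2/3)*I)))/12) + C4*exp(z*(2^(2/3)*3^(1/6)*(9*k + sqrt(81*k^2 - 256*sqrt(3)))^(1/3) + 6^(2/3)*I*(9*k + sqrt(81*k^2 - 256*sqrt(3)))^(1/3) + 64*sqrt(3)/((9*k + sqrt(81*k^2 - 256*sqrt(3)))^(1/3)*(2^(2/3)*3^(1/6) + 6^(2/3)*I)))/12)


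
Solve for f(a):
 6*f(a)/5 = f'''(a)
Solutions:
 f(a) = C3*exp(5^(2/3)*6^(1/3)*a/5) + (C1*sin(2^(1/3)*3^(5/6)*5^(2/3)*a/10) + C2*cos(2^(1/3)*3^(5/6)*5^(2/3)*a/10))*exp(-5^(2/3)*6^(1/3)*a/10)


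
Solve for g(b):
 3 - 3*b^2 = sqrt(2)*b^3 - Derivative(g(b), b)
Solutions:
 g(b) = C1 + sqrt(2)*b^4/4 + b^3 - 3*b


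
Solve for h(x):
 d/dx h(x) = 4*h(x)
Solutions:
 h(x) = C1*exp(4*x)


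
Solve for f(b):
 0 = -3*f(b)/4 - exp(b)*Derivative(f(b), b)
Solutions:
 f(b) = C1*exp(3*exp(-b)/4)


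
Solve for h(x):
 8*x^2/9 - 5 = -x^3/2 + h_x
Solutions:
 h(x) = C1 + x^4/8 + 8*x^3/27 - 5*x


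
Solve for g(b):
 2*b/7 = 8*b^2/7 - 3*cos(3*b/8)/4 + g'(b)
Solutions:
 g(b) = C1 - 8*b^3/21 + b^2/7 + 2*sin(3*b/8)


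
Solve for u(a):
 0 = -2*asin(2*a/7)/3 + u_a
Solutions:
 u(a) = C1 + 2*a*asin(2*a/7)/3 + sqrt(49 - 4*a^2)/3


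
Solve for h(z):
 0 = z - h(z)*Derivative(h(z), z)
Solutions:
 h(z) = -sqrt(C1 + z^2)
 h(z) = sqrt(C1 + z^2)


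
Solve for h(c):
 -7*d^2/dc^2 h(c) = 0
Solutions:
 h(c) = C1 + C2*c


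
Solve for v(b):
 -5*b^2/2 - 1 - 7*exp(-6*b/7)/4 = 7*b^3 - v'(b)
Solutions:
 v(b) = C1 + 7*b^4/4 + 5*b^3/6 + b - 49*exp(-6*b/7)/24


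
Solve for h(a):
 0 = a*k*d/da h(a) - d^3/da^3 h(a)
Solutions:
 h(a) = C1 + Integral(C2*airyai(a*k^(1/3)) + C3*airybi(a*k^(1/3)), a)


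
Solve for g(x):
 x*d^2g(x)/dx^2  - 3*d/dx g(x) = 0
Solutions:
 g(x) = C1 + C2*x^4


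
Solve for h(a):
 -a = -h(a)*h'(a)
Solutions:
 h(a) = -sqrt(C1 + a^2)
 h(a) = sqrt(C1 + a^2)


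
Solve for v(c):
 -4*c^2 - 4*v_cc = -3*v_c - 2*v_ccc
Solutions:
 v(c) = C1 + 4*c^3/9 + 16*c^2/9 + 80*c/27 + (C2*sin(sqrt(2)*c/2) + C3*cos(sqrt(2)*c/2))*exp(c)


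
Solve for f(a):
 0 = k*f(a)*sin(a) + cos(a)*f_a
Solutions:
 f(a) = C1*exp(k*log(cos(a)))


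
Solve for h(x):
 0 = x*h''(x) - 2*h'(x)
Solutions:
 h(x) = C1 + C2*x^3


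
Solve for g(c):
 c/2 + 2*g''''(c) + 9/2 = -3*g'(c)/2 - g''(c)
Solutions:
 g(c) = C1 + C2*exp(-3^(1/3)*c*(-(27 + sqrt(753))^(1/3) + 2*3^(1/3)/(27 + sqrt(753))^(1/3))/12)*sin(3^(1/6)*c*(6/(27 + sqrt(753))^(1/3) + 3^(2/3)*(27 + sqrt(753))^(1/3))/12) + C3*exp(-3^(1/3)*c*(-(27 + sqrt(753))^(1/3) + 2*3^(1/3)/(27 + sqrt(753))^(1/3))/12)*cos(3^(1/6)*c*(6/(27 + sqrt(753))^(1/3) + 3^(2/3)*(27 + sqrt(753))^(1/3))/12) + C4*exp(3^(1/3)*c*(-(27 + sqrt(753))^(1/3) + 2*3^(1/3)/(27 + sqrt(753))^(1/3))/6) - c^2/6 - 25*c/9


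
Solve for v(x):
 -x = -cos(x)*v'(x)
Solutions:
 v(x) = C1 + Integral(x/cos(x), x)


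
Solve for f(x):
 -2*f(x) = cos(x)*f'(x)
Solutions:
 f(x) = C1*(sin(x) - 1)/(sin(x) + 1)


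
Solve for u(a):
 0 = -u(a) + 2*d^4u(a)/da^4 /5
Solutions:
 u(a) = C1*exp(-2^(3/4)*5^(1/4)*a/2) + C2*exp(2^(3/4)*5^(1/4)*a/2) + C3*sin(2^(3/4)*5^(1/4)*a/2) + C4*cos(2^(3/4)*5^(1/4)*a/2)


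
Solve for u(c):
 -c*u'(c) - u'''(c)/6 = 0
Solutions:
 u(c) = C1 + Integral(C2*airyai(-6^(1/3)*c) + C3*airybi(-6^(1/3)*c), c)


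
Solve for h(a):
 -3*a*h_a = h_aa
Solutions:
 h(a) = C1 + C2*erf(sqrt(6)*a/2)


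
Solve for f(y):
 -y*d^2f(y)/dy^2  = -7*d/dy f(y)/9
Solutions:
 f(y) = C1 + C2*y^(16/9)


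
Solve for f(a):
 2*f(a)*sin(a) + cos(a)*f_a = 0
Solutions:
 f(a) = C1*cos(a)^2


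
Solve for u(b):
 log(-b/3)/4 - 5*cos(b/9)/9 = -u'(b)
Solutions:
 u(b) = C1 - b*log(-b)/4 + b/4 + b*log(3)/4 + 5*sin(b/9)


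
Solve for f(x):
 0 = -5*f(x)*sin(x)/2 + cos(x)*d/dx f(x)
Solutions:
 f(x) = C1/cos(x)^(5/2)


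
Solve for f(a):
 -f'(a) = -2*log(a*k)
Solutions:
 f(a) = C1 + 2*a*log(a*k) - 2*a


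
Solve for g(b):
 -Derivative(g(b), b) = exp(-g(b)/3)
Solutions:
 g(b) = 3*log(C1 - b/3)


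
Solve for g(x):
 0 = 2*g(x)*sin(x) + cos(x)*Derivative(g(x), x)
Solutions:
 g(x) = C1*cos(x)^2


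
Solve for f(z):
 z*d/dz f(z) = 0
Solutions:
 f(z) = C1


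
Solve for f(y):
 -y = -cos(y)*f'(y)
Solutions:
 f(y) = C1 + Integral(y/cos(y), y)


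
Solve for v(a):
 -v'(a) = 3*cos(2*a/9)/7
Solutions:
 v(a) = C1 - 27*sin(2*a/9)/14


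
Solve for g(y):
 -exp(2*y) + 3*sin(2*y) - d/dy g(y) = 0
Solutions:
 g(y) = C1 - exp(2*y)/2 - 3*cos(2*y)/2


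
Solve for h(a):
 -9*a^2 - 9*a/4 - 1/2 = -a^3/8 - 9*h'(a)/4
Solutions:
 h(a) = C1 - a^4/72 + 4*a^3/3 + a^2/2 + 2*a/9


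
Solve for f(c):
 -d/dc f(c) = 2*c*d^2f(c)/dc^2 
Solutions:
 f(c) = C1 + C2*sqrt(c)


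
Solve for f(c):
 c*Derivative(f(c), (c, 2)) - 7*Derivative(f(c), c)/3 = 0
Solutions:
 f(c) = C1 + C2*c^(10/3)


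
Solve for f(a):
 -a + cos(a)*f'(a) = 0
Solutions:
 f(a) = C1 + Integral(a/cos(a), a)


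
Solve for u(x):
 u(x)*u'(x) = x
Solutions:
 u(x) = -sqrt(C1 + x^2)
 u(x) = sqrt(C1 + x^2)


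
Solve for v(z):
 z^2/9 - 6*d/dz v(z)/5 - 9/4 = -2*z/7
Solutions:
 v(z) = C1 + 5*z^3/162 + 5*z^2/42 - 15*z/8


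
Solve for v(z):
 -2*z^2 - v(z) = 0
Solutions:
 v(z) = -2*z^2


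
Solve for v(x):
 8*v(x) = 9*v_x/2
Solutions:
 v(x) = C1*exp(16*x/9)


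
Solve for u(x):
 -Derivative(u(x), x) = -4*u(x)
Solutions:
 u(x) = C1*exp(4*x)


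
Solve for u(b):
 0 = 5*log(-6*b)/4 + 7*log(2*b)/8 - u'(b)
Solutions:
 u(b) = C1 + 17*b*log(b)/8 + b*(-17 + 7*log(2) + 10*log(6) + 10*I*pi)/8


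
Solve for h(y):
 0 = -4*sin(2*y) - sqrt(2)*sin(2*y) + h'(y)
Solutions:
 h(y) = C1 - 2*cos(2*y) - sqrt(2)*cos(2*y)/2


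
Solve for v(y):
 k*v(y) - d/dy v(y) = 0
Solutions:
 v(y) = C1*exp(k*y)


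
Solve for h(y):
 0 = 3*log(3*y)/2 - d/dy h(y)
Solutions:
 h(y) = C1 + 3*y*log(y)/2 - 3*y/2 + 3*y*log(3)/2


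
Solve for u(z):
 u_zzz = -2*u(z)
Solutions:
 u(z) = C3*exp(-2^(1/3)*z) + (C1*sin(2^(1/3)*sqrt(3)*z/2) + C2*cos(2^(1/3)*sqrt(3)*z/2))*exp(2^(1/3)*z/2)


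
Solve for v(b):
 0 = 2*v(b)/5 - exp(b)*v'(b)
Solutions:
 v(b) = C1*exp(-2*exp(-b)/5)


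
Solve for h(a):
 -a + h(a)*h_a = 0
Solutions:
 h(a) = -sqrt(C1 + a^2)
 h(a) = sqrt(C1 + a^2)


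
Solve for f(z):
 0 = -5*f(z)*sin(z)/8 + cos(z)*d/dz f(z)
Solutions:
 f(z) = C1/cos(z)^(5/8)


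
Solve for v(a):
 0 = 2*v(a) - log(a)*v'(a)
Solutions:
 v(a) = C1*exp(2*li(a))


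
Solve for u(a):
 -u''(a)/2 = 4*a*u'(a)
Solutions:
 u(a) = C1 + C2*erf(2*a)


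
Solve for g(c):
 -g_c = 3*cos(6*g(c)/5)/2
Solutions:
 3*c/2 - 5*log(sin(6*g(c)/5) - 1)/12 + 5*log(sin(6*g(c)/5) + 1)/12 = C1


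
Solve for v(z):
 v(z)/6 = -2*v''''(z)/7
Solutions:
 v(z) = (C1*sin(3^(3/4)*7^(1/4)*z/6) + C2*cos(3^(3/4)*7^(1/4)*z/6))*exp(-3^(3/4)*7^(1/4)*z/6) + (C3*sin(3^(3/4)*7^(1/4)*z/6) + C4*cos(3^(3/4)*7^(1/4)*z/6))*exp(3^(3/4)*7^(1/4)*z/6)


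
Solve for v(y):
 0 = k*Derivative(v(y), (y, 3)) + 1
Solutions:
 v(y) = C1 + C2*y + C3*y^2 - y^3/(6*k)


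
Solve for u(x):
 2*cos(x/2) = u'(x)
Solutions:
 u(x) = C1 + 4*sin(x/2)


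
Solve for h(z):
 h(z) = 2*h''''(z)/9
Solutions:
 h(z) = C1*exp(-2^(3/4)*sqrt(3)*z/2) + C2*exp(2^(3/4)*sqrt(3)*z/2) + C3*sin(2^(3/4)*sqrt(3)*z/2) + C4*cos(2^(3/4)*sqrt(3)*z/2)


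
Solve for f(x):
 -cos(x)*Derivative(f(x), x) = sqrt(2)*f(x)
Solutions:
 f(x) = C1*(sin(x) - 1)^(sqrt(2)/2)/(sin(x) + 1)^(sqrt(2)/2)


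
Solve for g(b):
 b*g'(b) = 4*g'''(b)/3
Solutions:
 g(b) = C1 + Integral(C2*airyai(6^(1/3)*b/2) + C3*airybi(6^(1/3)*b/2), b)


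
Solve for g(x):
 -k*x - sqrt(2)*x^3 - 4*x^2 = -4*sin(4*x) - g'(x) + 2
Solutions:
 g(x) = C1 + k*x^2/2 + sqrt(2)*x^4/4 + 4*x^3/3 + 2*x + cos(4*x)


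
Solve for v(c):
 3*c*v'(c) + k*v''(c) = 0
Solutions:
 v(c) = C1 + C2*sqrt(k)*erf(sqrt(6)*c*sqrt(1/k)/2)


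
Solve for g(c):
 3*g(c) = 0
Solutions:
 g(c) = 0


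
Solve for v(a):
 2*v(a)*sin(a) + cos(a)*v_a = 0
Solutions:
 v(a) = C1*cos(a)^2


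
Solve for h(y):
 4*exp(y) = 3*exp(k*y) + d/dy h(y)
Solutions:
 h(y) = C1 + 4*exp(y) - 3*exp(k*y)/k


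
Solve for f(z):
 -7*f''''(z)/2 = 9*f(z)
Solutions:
 f(z) = (C1*sin(14^(3/4)*sqrt(3)*z/14) + C2*cos(14^(3/4)*sqrt(3)*z/14))*exp(-14^(3/4)*sqrt(3)*z/14) + (C3*sin(14^(3/4)*sqrt(3)*z/14) + C4*cos(14^(3/4)*sqrt(3)*z/14))*exp(14^(3/4)*sqrt(3)*z/14)


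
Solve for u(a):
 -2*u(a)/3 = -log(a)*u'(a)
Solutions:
 u(a) = C1*exp(2*li(a)/3)


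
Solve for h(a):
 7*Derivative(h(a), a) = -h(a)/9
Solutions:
 h(a) = C1*exp(-a/63)


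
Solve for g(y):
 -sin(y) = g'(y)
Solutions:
 g(y) = C1 + cos(y)


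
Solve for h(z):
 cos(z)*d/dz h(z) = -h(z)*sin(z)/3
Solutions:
 h(z) = C1*cos(z)^(1/3)


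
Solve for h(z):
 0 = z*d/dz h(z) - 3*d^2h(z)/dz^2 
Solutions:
 h(z) = C1 + C2*erfi(sqrt(6)*z/6)


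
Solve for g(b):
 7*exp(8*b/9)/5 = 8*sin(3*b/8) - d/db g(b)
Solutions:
 g(b) = C1 - 63*exp(8*b/9)/40 - 64*cos(3*b/8)/3


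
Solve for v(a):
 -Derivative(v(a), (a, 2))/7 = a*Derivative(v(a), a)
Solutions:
 v(a) = C1 + C2*erf(sqrt(14)*a/2)


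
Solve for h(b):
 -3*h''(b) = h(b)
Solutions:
 h(b) = C1*sin(sqrt(3)*b/3) + C2*cos(sqrt(3)*b/3)


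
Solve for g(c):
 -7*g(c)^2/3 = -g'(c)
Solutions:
 g(c) = -3/(C1 + 7*c)


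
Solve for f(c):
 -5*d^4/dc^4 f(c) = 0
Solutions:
 f(c) = C1 + C2*c + C3*c^2 + C4*c^3


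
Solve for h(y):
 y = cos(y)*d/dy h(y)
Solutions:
 h(y) = C1 + Integral(y/cos(y), y)


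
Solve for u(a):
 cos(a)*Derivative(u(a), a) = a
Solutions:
 u(a) = C1 + Integral(a/cos(a), a)


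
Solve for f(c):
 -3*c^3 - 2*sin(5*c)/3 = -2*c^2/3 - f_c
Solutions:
 f(c) = C1 + 3*c^4/4 - 2*c^3/9 - 2*cos(5*c)/15


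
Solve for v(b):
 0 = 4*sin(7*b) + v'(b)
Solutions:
 v(b) = C1 + 4*cos(7*b)/7


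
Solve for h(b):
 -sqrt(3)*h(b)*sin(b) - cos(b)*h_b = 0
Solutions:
 h(b) = C1*cos(b)^(sqrt(3))


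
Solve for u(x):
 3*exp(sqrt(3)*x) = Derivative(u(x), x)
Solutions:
 u(x) = C1 + sqrt(3)*exp(sqrt(3)*x)


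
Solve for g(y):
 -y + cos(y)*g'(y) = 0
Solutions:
 g(y) = C1 + Integral(y/cos(y), y)


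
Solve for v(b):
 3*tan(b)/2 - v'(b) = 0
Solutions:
 v(b) = C1 - 3*log(cos(b))/2


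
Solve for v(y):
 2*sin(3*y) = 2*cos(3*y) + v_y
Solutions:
 v(y) = C1 - 2*sqrt(2)*sin(3*y + pi/4)/3


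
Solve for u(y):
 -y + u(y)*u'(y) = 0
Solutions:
 u(y) = -sqrt(C1 + y^2)
 u(y) = sqrt(C1 + y^2)


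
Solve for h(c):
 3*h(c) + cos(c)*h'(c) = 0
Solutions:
 h(c) = C1*(sin(c) - 1)^(3/2)/(sin(c) + 1)^(3/2)


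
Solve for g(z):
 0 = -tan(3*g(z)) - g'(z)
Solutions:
 g(z) = -asin(C1*exp(-3*z))/3 + pi/3
 g(z) = asin(C1*exp(-3*z))/3


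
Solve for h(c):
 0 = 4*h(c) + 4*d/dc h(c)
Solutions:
 h(c) = C1*exp(-c)


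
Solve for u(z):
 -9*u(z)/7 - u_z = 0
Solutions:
 u(z) = C1*exp(-9*z/7)


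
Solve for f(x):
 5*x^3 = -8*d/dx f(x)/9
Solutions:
 f(x) = C1 - 45*x^4/32


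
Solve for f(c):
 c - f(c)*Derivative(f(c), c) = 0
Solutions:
 f(c) = -sqrt(C1 + c^2)
 f(c) = sqrt(C1 + c^2)


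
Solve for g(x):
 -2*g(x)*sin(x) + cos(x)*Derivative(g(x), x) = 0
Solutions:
 g(x) = C1/cos(x)^2


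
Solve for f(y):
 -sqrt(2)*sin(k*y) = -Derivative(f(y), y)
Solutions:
 f(y) = C1 - sqrt(2)*cos(k*y)/k


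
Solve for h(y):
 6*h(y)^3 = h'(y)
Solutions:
 h(y) = -sqrt(2)*sqrt(-1/(C1 + 6*y))/2
 h(y) = sqrt(2)*sqrt(-1/(C1 + 6*y))/2


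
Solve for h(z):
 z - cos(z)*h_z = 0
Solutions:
 h(z) = C1 + Integral(z/cos(z), z)


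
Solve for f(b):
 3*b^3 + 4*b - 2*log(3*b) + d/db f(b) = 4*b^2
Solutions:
 f(b) = C1 - 3*b^4/4 + 4*b^3/3 - 2*b^2 + 2*b*log(b) - 2*b + 2*b*log(3)


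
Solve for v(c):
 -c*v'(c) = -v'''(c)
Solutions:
 v(c) = C1 + Integral(C2*airyai(c) + C3*airybi(c), c)


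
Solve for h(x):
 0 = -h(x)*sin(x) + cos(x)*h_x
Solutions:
 h(x) = C1/cos(x)


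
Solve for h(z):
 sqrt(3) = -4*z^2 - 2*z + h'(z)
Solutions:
 h(z) = C1 + 4*z^3/3 + z^2 + sqrt(3)*z


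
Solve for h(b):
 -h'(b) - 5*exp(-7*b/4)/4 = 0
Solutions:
 h(b) = C1 + 5*exp(-7*b/4)/7


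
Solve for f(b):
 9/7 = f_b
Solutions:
 f(b) = C1 + 9*b/7


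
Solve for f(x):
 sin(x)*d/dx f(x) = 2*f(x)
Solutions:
 f(x) = C1*(cos(x) - 1)/(cos(x) + 1)


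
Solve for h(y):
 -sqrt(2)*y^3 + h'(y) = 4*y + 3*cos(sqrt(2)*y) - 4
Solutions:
 h(y) = C1 + sqrt(2)*y^4/4 + 2*y^2 - 4*y + 3*sqrt(2)*sin(sqrt(2)*y)/2


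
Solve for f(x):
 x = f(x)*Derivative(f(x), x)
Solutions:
 f(x) = -sqrt(C1 + x^2)
 f(x) = sqrt(C1 + x^2)


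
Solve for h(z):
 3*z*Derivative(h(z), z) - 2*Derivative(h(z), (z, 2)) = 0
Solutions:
 h(z) = C1 + C2*erfi(sqrt(3)*z/2)


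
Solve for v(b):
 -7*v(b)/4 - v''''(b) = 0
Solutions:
 v(b) = (C1*sin(7^(1/4)*b/2) + C2*cos(7^(1/4)*b/2))*exp(-7^(1/4)*b/2) + (C3*sin(7^(1/4)*b/2) + C4*cos(7^(1/4)*b/2))*exp(7^(1/4)*b/2)


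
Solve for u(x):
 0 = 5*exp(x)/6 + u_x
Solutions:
 u(x) = C1 - 5*exp(x)/6


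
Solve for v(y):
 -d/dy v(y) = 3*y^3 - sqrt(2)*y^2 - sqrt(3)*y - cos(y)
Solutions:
 v(y) = C1 - 3*y^4/4 + sqrt(2)*y^3/3 + sqrt(3)*y^2/2 + sin(y)


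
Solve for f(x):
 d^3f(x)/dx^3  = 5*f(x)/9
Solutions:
 f(x) = C3*exp(15^(1/3)*x/3) + (C1*sin(3^(5/6)*5^(1/3)*x/6) + C2*cos(3^(5/6)*5^(1/3)*x/6))*exp(-15^(1/3)*x/6)


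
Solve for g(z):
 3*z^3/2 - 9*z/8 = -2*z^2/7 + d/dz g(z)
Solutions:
 g(z) = C1 + 3*z^4/8 + 2*z^3/21 - 9*z^2/16


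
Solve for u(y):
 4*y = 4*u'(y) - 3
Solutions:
 u(y) = C1 + y^2/2 + 3*y/4


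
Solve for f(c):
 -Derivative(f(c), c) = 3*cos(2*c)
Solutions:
 f(c) = C1 - 3*sin(2*c)/2


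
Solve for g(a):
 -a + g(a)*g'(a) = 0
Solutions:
 g(a) = -sqrt(C1 + a^2)
 g(a) = sqrt(C1 + a^2)


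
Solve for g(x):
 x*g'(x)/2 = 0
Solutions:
 g(x) = C1


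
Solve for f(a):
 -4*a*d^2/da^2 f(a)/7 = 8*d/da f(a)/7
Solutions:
 f(a) = C1 + C2/a


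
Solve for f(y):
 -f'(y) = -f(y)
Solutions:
 f(y) = C1*exp(y)


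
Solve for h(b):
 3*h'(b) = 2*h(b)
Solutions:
 h(b) = C1*exp(2*b/3)


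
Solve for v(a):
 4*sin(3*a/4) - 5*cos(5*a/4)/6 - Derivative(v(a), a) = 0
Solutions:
 v(a) = C1 - 2*sin(5*a/4)/3 - 16*cos(3*a/4)/3


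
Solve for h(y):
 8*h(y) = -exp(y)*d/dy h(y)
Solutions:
 h(y) = C1*exp(8*exp(-y))


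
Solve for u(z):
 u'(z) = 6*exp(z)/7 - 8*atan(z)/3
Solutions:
 u(z) = C1 - 8*z*atan(z)/3 + 6*exp(z)/7 + 4*log(z^2 + 1)/3


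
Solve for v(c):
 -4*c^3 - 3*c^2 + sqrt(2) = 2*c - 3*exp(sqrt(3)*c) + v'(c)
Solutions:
 v(c) = C1 - c^4 - c^3 - c^2 + sqrt(2)*c + sqrt(3)*exp(sqrt(3)*c)


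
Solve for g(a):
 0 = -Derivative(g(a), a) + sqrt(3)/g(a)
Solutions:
 g(a) = -sqrt(C1 + 2*sqrt(3)*a)
 g(a) = sqrt(C1 + 2*sqrt(3)*a)


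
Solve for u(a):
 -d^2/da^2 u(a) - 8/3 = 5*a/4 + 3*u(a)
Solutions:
 u(a) = C1*sin(sqrt(3)*a) + C2*cos(sqrt(3)*a) - 5*a/12 - 8/9


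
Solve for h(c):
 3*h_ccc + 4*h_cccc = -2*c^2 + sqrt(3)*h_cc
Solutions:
 h(c) = C1 + C2*c + C3*exp(c*(-3 + sqrt(9 + 16*sqrt(3)))/8) + C4*exp(-c*(3 + sqrt(9 + 16*sqrt(3)))/8) + sqrt(3)*c^4/18 + 2*c^3/3 + c^2*(8/3 + 2*sqrt(3))


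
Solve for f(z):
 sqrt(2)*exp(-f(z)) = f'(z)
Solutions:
 f(z) = log(C1 + sqrt(2)*z)


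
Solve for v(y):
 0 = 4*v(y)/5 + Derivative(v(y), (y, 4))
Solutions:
 v(y) = (C1*sin(5^(3/4)*y/5) + C2*cos(5^(3/4)*y/5))*exp(-5^(3/4)*y/5) + (C3*sin(5^(3/4)*y/5) + C4*cos(5^(3/4)*y/5))*exp(5^(3/4)*y/5)


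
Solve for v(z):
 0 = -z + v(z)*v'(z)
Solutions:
 v(z) = -sqrt(C1 + z^2)
 v(z) = sqrt(C1 + z^2)


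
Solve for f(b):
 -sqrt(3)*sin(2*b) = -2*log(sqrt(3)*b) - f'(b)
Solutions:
 f(b) = C1 - 2*b*log(b) - b*log(3) + 2*b - sqrt(3)*cos(2*b)/2


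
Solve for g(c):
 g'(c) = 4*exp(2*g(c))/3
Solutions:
 g(c) = log(-1/(C1 + 4*c))/2 - log(2) + log(6)/2
 g(c) = log(-sqrt(-1/(C1 + 4*c))) - log(2) + log(6)/2


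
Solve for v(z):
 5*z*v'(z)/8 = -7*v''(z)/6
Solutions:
 v(z) = C1 + C2*erf(sqrt(210)*z/28)


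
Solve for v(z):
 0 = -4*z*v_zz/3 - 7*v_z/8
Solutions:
 v(z) = C1 + C2*z^(11/32)


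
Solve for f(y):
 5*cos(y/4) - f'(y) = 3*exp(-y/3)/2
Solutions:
 f(y) = C1 + 20*sin(y/4) + 9*exp(-y/3)/2


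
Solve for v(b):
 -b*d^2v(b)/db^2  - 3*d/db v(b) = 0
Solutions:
 v(b) = C1 + C2/b^2


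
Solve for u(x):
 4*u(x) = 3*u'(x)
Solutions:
 u(x) = C1*exp(4*x/3)


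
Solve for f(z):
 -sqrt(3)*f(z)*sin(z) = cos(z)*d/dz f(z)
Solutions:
 f(z) = C1*cos(z)^(sqrt(3))


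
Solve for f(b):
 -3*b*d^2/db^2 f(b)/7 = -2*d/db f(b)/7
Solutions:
 f(b) = C1 + C2*b^(5/3)


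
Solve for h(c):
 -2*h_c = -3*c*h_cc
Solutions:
 h(c) = C1 + C2*c^(5/3)


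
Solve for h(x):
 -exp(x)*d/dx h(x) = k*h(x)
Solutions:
 h(x) = C1*exp(k*exp(-x))


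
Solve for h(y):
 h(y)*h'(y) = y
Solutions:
 h(y) = -sqrt(C1 + y^2)
 h(y) = sqrt(C1 + y^2)


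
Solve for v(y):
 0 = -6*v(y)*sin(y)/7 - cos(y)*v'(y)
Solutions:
 v(y) = C1*cos(y)^(6/7)


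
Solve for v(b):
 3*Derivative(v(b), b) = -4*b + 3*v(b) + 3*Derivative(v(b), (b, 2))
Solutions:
 v(b) = 4*b/3 + (C1*sin(sqrt(3)*b/2) + C2*cos(sqrt(3)*b/2))*exp(b/2) + 4/3


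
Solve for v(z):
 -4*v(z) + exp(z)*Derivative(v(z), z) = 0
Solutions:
 v(z) = C1*exp(-4*exp(-z))


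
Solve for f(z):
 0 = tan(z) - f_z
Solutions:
 f(z) = C1 - log(cos(z))


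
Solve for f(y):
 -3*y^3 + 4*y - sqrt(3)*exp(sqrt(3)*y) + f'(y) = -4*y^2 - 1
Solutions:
 f(y) = C1 + 3*y^4/4 - 4*y^3/3 - 2*y^2 - y + exp(sqrt(3)*y)


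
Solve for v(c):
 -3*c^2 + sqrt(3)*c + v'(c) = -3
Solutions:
 v(c) = C1 + c^3 - sqrt(3)*c^2/2 - 3*c


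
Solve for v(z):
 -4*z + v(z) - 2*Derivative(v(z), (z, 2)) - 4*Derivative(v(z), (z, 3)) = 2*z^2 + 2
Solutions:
 v(z) = C3*exp(z/2) + 2*z^2 + 4*z + (C1*sin(z/2) + C2*cos(z/2))*exp(-z/2) + 10


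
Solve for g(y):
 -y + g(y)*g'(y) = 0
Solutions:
 g(y) = -sqrt(C1 + y^2)
 g(y) = sqrt(C1 + y^2)


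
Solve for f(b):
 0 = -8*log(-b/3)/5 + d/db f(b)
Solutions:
 f(b) = C1 + 8*b*log(-b)/5 + 8*b*(-log(3) - 1)/5


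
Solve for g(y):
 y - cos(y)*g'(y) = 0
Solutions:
 g(y) = C1 + Integral(y/cos(y), y)


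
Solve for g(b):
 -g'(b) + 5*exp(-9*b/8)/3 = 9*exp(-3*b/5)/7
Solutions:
 g(b) = C1 + 15*exp(-3*b/5)/7 - 40*exp(-9*b/8)/27


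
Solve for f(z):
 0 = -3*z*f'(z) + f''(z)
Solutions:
 f(z) = C1 + C2*erfi(sqrt(6)*z/2)


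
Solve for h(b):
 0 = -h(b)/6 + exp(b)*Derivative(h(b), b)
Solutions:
 h(b) = C1*exp(-exp(-b)/6)


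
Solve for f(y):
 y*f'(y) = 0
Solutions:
 f(y) = C1


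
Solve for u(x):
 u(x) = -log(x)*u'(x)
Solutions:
 u(x) = C1*exp(-li(x))


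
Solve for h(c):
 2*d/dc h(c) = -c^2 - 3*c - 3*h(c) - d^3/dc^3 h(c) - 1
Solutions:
 h(c) = C3*exp(-c) - c^2/3 - 5*c/9 + (C1*sin(sqrt(11)*c/2) + C2*cos(sqrt(11)*c/2))*exp(c/2) + 1/27


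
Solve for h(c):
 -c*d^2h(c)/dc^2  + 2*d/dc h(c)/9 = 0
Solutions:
 h(c) = C1 + C2*c^(11/9)


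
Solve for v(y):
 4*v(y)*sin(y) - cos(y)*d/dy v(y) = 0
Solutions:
 v(y) = C1/cos(y)^4


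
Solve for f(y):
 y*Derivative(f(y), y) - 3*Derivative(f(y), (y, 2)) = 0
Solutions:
 f(y) = C1 + C2*erfi(sqrt(6)*y/6)


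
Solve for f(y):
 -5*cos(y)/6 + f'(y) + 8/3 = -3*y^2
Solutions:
 f(y) = C1 - y^3 - 8*y/3 + 5*sin(y)/6


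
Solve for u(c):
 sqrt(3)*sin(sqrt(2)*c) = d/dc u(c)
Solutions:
 u(c) = C1 - sqrt(6)*cos(sqrt(2)*c)/2


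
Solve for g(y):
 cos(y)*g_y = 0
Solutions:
 g(y) = C1


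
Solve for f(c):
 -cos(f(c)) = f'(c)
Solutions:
 f(c) = pi - asin((C1 + exp(2*c))/(C1 - exp(2*c)))
 f(c) = asin((C1 + exp(2*c))/(C1 - exp(2*c)))


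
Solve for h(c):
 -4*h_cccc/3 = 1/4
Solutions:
 h(c) = C1 + C2*c + C3*c^2 + C4*c^3 - c^4/128


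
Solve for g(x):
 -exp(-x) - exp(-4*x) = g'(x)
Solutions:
 g(x) = C1 + exp(-x) + exp(-4*x)/4


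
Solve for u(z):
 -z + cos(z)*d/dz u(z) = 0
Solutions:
 u(z) = C1 + Integral(z/cos(z), z)


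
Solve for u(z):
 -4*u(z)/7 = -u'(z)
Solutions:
 u(z) = C1*exp(4*z/7)


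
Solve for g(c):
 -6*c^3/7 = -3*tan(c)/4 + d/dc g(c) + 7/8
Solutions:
 g(c) = C1 - 3*c^4/14 - 7*c/8 - 3*log(cos(c))/4


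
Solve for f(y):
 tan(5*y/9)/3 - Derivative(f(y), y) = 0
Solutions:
 f(y) = C1 - 3*log(cos(5*y/9))/5


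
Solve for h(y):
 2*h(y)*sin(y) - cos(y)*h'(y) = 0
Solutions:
 h(y) = C1/cos(y)^2


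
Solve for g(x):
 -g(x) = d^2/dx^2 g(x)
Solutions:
 g(x) = C1*sin(x) + C2*cos(x)


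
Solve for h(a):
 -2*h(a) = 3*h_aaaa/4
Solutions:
 h(a) = (C1*sin(2^(1/4)*3^(3/4)*a/3) + C2*cos(2^(1/4)*3^(3/4)*a/3))*exp(-2^(1/4)*3^(3/4)*a/3) + (C3*sin(2^(1/4)*3^(3/4)*a/3) + C4*cos(2^(1/4)*3^(3/4)*a/3))*exp(2^(1/4)*3^(3/4)*a/3)


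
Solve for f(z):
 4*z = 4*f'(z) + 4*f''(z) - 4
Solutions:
 f(z) = C1 + C2*exp(-z) + z^2/2


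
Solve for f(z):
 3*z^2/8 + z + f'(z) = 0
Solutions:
 f(z) = C1 - z^3/8 - z^2/2


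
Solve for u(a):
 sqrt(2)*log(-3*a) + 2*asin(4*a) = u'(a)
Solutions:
 u(a) = C1 + sqrt(2)*a*(log(-a) - 1) + 2*a*asin(4*a) + sqrt(2)*a*log(3) + sqrt(1 - 16*a^2)/2


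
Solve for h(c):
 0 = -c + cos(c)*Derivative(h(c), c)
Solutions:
 h(c) = C1 + Integral(c/cos(c), c)


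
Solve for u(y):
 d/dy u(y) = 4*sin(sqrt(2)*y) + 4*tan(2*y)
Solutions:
 u(y) = C1 - 2*log(cos(2*y)) - 2*sqrt(2)*cos(sqrt(2)*y)


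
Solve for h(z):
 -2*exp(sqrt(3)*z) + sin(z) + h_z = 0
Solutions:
 h(z) = C1 + 2*sqrt(3)*exp(sqrt(3)*z)/3 + cos(z)


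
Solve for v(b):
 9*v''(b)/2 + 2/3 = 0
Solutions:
 v(b) = C1 + C2*b - 2*b^2/27


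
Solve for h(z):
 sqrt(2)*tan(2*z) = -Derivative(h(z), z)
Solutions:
 h(z) = C1 + sqrt(2)*log(cos(2*z))/2


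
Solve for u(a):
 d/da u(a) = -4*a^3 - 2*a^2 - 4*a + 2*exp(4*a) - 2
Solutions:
 u(a) = C1 - a^4 - 2*a^3/3 - 2*a^2 - 2*a + exp(4*a)/2


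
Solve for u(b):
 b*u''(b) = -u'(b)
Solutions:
 u(b) = C1 + C2*log(b)


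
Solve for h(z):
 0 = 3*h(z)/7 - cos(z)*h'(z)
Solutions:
 h(z) = C1*(sin(z) + 1)^(3/14)/(sin(z) - 1)^(3/14)


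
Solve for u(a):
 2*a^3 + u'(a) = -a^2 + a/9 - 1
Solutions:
 u(a) = C1 - a^4/2 - a^3/3 + a^2/18 - a


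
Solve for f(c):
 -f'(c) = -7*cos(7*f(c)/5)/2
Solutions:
 -7*c/2 - 5*log(sin(7*f(c)/5) - 1)/14 + 5*log(sin(7*f(c)/5) + 1)/14 = C1


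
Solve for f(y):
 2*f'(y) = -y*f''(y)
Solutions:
 f(y) = C1 + C2/y


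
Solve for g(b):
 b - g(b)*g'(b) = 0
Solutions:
 g(b) = -sqrt(C1 + b^2)
 g(b) = sqrt(C1 + b^2)


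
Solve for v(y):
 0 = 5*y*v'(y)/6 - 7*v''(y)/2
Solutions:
 v(y) = C1 + C2*erfi(sqrt(210)*y/42)


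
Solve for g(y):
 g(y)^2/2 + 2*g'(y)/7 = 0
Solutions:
 g(y) = 4/(C1 + 7*y)


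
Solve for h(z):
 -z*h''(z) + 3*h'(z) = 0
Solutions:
 h(z) = C1 + C2*z^4


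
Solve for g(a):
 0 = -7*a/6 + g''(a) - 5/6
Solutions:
 g(a) = C1 + C2*a + 7*a^3/36 + 5*a^2/12


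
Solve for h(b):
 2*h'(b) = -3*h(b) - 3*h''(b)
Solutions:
 h(b) = (C1*sin(2*sqrt(2)*b/3) + C2*cos(2*sqrt(2)*b/3))*exp(-b/3)


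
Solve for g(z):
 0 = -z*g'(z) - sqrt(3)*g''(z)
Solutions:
 g(z) = C1 + C2*erf(sqrt(2)*3^(3/4)*z/6)


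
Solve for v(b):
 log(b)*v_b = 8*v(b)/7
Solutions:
 v(b) = C1*exp(8*li(b)/7)


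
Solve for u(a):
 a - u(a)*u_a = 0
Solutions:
 u(a) = -sqrt(C1 + a^2)
 u(a) = sqrt(C1 + a^2)


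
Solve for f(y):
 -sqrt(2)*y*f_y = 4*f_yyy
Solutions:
 f(y) = C1 + Integral(C2*airyai(-sqrt(2)*y/2) + C3*airybi(-sqrt(2)*y/2), y)


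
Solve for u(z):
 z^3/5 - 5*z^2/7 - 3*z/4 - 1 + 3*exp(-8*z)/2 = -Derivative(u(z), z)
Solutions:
 u(z) = C1 - z^4/20 + 5*z^3/21 + 3*z^2/8 + z + 3*exp(-8*z)/16


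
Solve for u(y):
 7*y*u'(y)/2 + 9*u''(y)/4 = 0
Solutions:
 u(y) = C1 + C2*erf(sqrt(7)*y/3)


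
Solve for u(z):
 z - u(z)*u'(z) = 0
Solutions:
 u(z) = -sqrt(C1 + z^2)
 u(z) = sqrt(C1 + z^2)


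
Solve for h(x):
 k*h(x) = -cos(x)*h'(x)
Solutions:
 h(x) = C1*exp(k*(log(sin(x) - 1) - log(sin(x) + 1))/2)


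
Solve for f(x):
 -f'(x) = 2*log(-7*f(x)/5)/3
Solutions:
 3*Integral(1/(log(-_y) - log(5) + log(7)), (_y, f(x)))/2 = C1 - x


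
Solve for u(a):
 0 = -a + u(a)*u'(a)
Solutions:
 u(a) = -sqrt(C1 + a^2)
 u(a) = sqrt(C1 + a^2)


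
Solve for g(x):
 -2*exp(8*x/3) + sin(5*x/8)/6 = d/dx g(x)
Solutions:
 g(x) = C1 - 3*exp(8*x/3)/4 - 4*cos(5*x/8)/15


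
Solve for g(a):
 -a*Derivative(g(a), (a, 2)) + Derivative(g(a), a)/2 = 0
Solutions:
 g(a) = C1 + C2*a^(3/2)


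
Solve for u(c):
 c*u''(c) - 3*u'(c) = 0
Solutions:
 u(c) = C1 + C2*c^4


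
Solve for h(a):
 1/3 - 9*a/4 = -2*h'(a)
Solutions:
 h(a) = C1 + 9*a^2/16 - a/6


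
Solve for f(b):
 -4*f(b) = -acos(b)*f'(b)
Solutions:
 f(b) = C1*exp(4*Integral(1/acos(b), b))


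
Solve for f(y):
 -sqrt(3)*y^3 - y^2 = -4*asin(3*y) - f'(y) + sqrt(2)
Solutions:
 f(y) = C1 + sqrt(3)*y^4/4 + y^3/3 - 4*y*asin(3*y) + sqrt(2)*y - 4*sqrt(1 - 9*y^2)/3
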